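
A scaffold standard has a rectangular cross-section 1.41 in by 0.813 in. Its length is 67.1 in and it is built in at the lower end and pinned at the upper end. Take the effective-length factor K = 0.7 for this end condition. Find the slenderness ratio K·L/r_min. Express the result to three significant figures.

λ ≈ 200

Buckling occurs about the weak axis: I_min = h·b³/12 with b = 0.813 in (the shorter side).
I_min = 1.41×0.813³/12 = 6.314×10^-2 in⁴
A = 1.146 in²;  r_min = √(I/A) = √(6.314×10^-2/1.146) = 0.2347 in
L_e = K·L = 0.7 × 67.1 = 46.97 in
λ = L_e / r_min = 46.970 / 0.2347 = 200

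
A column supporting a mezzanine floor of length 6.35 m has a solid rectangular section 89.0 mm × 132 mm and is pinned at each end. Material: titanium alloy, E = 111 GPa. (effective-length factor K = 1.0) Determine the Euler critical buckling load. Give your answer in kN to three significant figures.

Buckling occurs about the weak axis: I_min = h·b³/12 with b = 89.0 mm (the shorter side).
I_min = 132×89.0³/12 = 7.755×10^6 mm⁴
I = 7.755×10^6 mm⁴ = 7.755×10^-6 m⁴
Effective length L_e = K·L = 1 × 6.35 = 6.350 m
P_cr = π²EI / L_e² = π² × 111×10⁹ × 7.755×10^-6 / 6.350² = 2.107×10^5 N

P_cr ≈ 211 kN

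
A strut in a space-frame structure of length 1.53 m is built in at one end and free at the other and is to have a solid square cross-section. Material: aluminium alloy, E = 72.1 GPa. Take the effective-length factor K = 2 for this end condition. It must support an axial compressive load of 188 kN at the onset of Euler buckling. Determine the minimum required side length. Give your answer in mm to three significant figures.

a ≈ 73.8 mm

L_e = K·L = 2 × 1.53 = 3.060 m
Required I = P_cr·L_e²/(π²E) = 1.880×10^5 × 3.060² / (π² × 7.21×10^10) = 2.474×10^-6 m⁴
I_req = 2.474×10^6 mm⁴
Solid square: I = a⁴/12  ⇒  a = (12I)^(1/4) = (12×2.474×10^6)^(1/4) = 73.8 mm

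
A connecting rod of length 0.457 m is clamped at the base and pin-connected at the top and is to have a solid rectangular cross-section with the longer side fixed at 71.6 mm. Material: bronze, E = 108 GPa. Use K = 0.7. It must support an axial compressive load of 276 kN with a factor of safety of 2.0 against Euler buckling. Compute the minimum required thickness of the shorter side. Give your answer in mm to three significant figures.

Required P_cr = n·P = 2.0 × 276 = 552.0 kN
L_e = K·L = 0.7 × 0.457 = 0.3199 m
Required I = P_cr·L_e²/(π²E) = 5.520×10^5 × 0.3199² / (π² × 1.08×10^11) = 5.300×10^-8 m⁴
I_req = 5.300×10^4 mm⁴
Rectangle, weak axis: I_min = h·b³/12 with h = 71.6 mm fixed  ⇒  b = (12I/h)^(1/3) = 20.7 mm

b ≈ 20.7 mm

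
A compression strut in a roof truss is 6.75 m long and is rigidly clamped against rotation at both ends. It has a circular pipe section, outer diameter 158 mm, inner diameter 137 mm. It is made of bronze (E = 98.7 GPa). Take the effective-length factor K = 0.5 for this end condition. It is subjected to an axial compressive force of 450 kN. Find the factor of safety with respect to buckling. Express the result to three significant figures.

d_o = 158 mm, d_i = 137 mm
I = π(d_o⁴ − d_i⁴)/64 = π(158⁴ − 137.0⁴)/64 = 1.330×10^7 mm⁴
I = 1.330×10^7 mm⁴ = 1.330×10^-5 m⁴
Effective length L_e = K·L = 0.5 × 6.75 = 3.375 m
P_cr = π²EI / L_e² = π² × 98.7×10⁹ × 1.330×10^-5 / 3.375² = 1.137×10^6 N
Factor of safety n = P_cr / P = 1137.3 / 450 = 2.53

n ≈ 2.53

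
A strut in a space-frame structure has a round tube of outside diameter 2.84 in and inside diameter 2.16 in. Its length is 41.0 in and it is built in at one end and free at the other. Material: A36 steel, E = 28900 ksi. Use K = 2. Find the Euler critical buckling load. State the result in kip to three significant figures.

d_o = 2.84 in, d_i = 2.16 in
I = π(d_o⁴ − d_i⁴)/64 = π(2.84⁴ − 2.160⁴)/64 = 2.125 in⁴
Effective length L_e = K·L = 2 × 41.0 = 82.00 in
P_cr = π²EI / L_e² = π² × 28900×10³ × 2.125 / 82.00² = 9.013×10^4 lb

P_cr ≈ 90.1 kip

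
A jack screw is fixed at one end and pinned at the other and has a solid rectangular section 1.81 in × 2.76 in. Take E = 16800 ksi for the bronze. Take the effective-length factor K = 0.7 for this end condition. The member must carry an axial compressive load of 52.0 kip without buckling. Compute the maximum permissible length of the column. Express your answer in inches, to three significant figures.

L_max ≈ 94.2 in

Buckling occurs about the weak axis: I_min = h·b³/12 with b = 1.81 in (the shorter side).
I_min = 2.76×1.81³/12 = 1.364 in⁴
At the buckling limit P_cr = P = 5.200×10^4 lb
From P_cr = π²EI/(K·L)²:  L = (1/K)·√(π²EI/P_cr) = (1/0.7)·√(π²×1.68×10^7×1.364/5.200×10^4)
L = 94.2 in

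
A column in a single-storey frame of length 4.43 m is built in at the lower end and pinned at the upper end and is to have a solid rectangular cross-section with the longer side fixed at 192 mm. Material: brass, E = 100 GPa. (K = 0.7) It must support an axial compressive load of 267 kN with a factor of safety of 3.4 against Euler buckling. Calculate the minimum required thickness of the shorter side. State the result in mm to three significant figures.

b ≈ 82.1 mm

Required P_cr = n·P = 3.4 × 267 = 907.8 kN
L_e = K·L = 0.7 × 4.43 = 3.101 m
Required I = P_cr·L_e²/(π²E) = 9.078×10^5 × 3.101² / (π² × 1.00×10^11) = 8.845×10^-6 m⁴
I_req = 8.845×10^6 mm⁴
Rectangle, weak axis: I_min = h·b³/12 with h = 192 mm fixed  ⇒  b = (12I/h)^(1/3) = 82.1 mm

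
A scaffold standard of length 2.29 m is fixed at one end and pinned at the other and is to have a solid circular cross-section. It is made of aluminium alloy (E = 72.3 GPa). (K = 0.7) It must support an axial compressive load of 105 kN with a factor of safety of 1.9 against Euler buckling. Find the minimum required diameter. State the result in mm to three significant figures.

d ≈ 61.9 mm

Required P_cr = n·P = 1.9 × 105 = 199.5 kN
L_e = K·L = 0.7 × 2.29 = 1.603 m
Required I = P_cr·L_e²/(π²E) = 1.995×10^5 × 1.603² / (π² × 7.23×10^10) = 7.184×10^-7 m⁴
I_req = 7.184×10^5 mm⁴
Solid circle: I = πd⁴/64  ⇒  d = (64I/π)^(1/4) = (64×7.184×10^5/π)^(1/4) = 61.9 mm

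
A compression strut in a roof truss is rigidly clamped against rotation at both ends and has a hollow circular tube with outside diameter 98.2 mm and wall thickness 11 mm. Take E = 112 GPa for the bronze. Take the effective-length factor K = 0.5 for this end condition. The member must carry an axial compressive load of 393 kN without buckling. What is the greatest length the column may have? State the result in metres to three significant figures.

L_max ≈ 5.72 m

Inner diameter d_i = 98.2 − 2×11 = 76.20 mm
I = π(d_o⁴ − d_i⁴)/64 = π(98.2⁴ − 76.20⁴)/64 = 2.910×10^6 mm⁴
I = 2.910×10^-6 m⁴
At the buckling limit P_cr = P = 3.930×10^5 N
From P_cr = π²EI/(K·L)²:  L = (1/K)·√(π²EI/P_cr) = (1/0.5)·√(π²×1.12×10^11×2.910×10^-6/3.930×10^5)
L = 5.72 m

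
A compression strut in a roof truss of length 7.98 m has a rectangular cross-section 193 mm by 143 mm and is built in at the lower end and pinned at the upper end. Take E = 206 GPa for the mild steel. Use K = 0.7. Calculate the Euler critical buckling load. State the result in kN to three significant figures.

Buckling occurs about the weak axis: I_min = h·b³/12 with b = 143 mm (the shorter side).
I_min = 193×143³/12 = 4.703×10^7 mm⁴
I = 4.703×10^7 mm⁴ = 4.703×10^-5 m⁴
Effective length L_e = K·L = 0.7 × 7.98 = 5.586 m
P_cr = π²EI / L_e² = π² × 206×10⁹ × 4.703×10^-5 / 5.586² = 3.064×10^6 N

P_cr ≈ 3060 kN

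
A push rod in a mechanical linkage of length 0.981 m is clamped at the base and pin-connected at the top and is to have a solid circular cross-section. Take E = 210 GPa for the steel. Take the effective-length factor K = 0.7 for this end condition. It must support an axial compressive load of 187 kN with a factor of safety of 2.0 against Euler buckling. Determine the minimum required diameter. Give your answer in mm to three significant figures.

d ≈ 36.3 mm

Required P_cr = n·P = 2.0 × 187 = 374.0 kN
L_e = K·L = 0.7 × 0.981 = 0.6867 m
Required I = P_cr·L_e²/(π²E) = 3.740×10^5 × 0.6867² / (π² × 2.10×10^11) = 8.509×10^-8 m⁴
I_req = 8.509×10^4 mm⁴
Solid circle: I = πd⁴/64  ⇒  d = (64I/π)^(1/4) = (64×8.509×10^4/π)^(1/4) = 36.3 mm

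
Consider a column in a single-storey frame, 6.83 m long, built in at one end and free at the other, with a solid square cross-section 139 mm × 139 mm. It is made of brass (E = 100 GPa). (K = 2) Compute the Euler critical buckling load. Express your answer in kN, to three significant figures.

I = a⁴/12 = 139⁴/12 = 3.111×10^7 mm⁴
I = 3.111×10^7 mm⁴ = 3.111×10^-5 m⁴
Effective length L_e = K·L = 2 × 6.83 = 13.66 m
P_cr = π²EI / L_e² = π² × 100×10⁹ × 3.111×10^-5 / 13.66² = 1.645×10^5 N

P_cr ≈ 165 kN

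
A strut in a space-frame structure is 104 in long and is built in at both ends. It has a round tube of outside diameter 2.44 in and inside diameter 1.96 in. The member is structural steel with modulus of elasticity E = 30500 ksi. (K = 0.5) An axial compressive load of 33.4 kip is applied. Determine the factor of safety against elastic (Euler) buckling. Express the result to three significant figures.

d_o = 2.44 in, d_i = 1.96 in
I = π(d_o⁴ − d_i⁴)/64 = π(2.44⁴ − 1.960⁴)/64 = 1.015 in⁴
Effective length L_e = K·L = 0.5 × 104 = 52.00 in
P_cr = π²EI / L_e² = π² × 30500×10³ × 1.015 / 52.00² = 1.130×10^5 lb
Factor of safety n = P_cr / P = 113.05 / 33.4 = 3.38

n ≈ 3.38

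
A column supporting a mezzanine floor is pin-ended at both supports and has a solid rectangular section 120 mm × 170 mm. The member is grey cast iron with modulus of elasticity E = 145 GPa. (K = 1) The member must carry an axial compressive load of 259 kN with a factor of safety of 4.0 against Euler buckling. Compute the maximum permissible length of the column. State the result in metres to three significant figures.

L_max ≈ 5.82 m

Buckling occurs about the weak axis: I_min = h·b³/12 with b = 120 mm (the shorter side).
I_min = 170×120³/12 = 2.448×10^7 mm⁴
I = 2.448×10^-5 m⁴
Required critical load P_cr = n·P = 4.0 × 259 = 1036 kN = 1.036×10^6 N
From P_cr = π²EI/(K·L)²:  L = (1/K)·√(π²EI/P_cr) = (1/1)·√(π²×1.45×10^11×2.448×10^-5/1.036×10^6)
L = 5.82 m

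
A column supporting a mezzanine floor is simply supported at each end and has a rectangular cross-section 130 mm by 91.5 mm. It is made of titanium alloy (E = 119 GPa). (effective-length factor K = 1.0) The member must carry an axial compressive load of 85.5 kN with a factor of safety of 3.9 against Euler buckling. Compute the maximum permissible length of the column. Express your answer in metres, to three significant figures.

L_max ≈ 5.41 m

Buckling occurs about the weak axis: I_min = h·b³/12 with b = 91.5 mm (the shorter side).
I_min = 130×91.5³/12 = 8.299×10^6 mm⁴
I = 8.299×10^-6 m⁴
Required critical load P_cr = n·P = 3.9 × 85.5 = 333.4 kN = 3.334×10^5 N
From P_cr = π²EI/(K·L)²:  L = (1/K)·√(π²EI/P_cr) = (1/1)·√(π²×1.19×10^11×8.299×10^-6/3.334×10^5)
L = 5.41 m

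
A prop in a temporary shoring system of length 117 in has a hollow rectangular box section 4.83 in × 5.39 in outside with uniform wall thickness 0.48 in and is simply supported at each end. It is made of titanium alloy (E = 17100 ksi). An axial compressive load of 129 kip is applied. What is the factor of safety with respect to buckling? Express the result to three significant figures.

n ≈ 2.79

Inner dimensions: h_i = 5.39 − 2×0.48 = 4.430 in, b_i = 4.83 − 2×0.48 = 3.870 in
Weak-axis I_min = (h_o·b_o³ − h_i·b_i³)/12 with b_o = 4.83, b_i = 3.870 in (shorter outer/inner sides).
I_min = (5.39×4.83³ − 4.430×3.870³)/12 = 29.21 in⁴
Effective length L_e = K·L = 1 × 117 = 117.0 in
P_cr = π²EI / L_e² = π² × 17100×10³ × 29.21 / 117.0² = 3.602×10^5 lb
Factor of safety n = P_cr / P = 360.18 / 129 = 2.79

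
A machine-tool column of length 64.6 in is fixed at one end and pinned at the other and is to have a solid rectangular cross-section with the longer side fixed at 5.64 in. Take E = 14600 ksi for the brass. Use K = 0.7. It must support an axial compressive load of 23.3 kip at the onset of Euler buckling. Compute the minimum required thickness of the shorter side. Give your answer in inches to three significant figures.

L_e = K·L = 0.7 × 64.6 = 45.22 in
Required I = P_cr·L_e²/(π²E) = 2.330×10^4 × 45.22² / (π² × 1.46×10^7) = 0.3306 in⁴
Rectangle, weak axis: I_min = h·b³/12 with h = 5.64 in fixed  ⇒  b = (12I/h)^(1/3) = 0.889 in

b ≈ 0.889 in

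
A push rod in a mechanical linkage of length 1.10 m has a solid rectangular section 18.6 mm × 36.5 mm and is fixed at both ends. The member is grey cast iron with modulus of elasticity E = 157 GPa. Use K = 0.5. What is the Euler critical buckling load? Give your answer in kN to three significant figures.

P_cr ≈ 100 kN

Buckling occurs about the weak axis: I_min = h·b³/12 with b = 18.6 mm (the shorter side).
I_min = 36.5×18.6³/12 = 1.957×10^4 mm⁴
I = 1.957×10^4 mm⁴ = 1.957×10^-8 m⁴
Effective length L_e = K·L = 0.5 × 1.10 = 0.5500 m
P_cr = π²EI / L_e² = π² × 157×10⁹ × 1.957×10^-8 / 0.5500² = 1.003×10^5 N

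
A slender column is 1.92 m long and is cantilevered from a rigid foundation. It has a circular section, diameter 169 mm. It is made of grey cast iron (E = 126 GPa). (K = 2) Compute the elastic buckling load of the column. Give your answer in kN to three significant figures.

P_cr ≈ 3380 kN

I = πd⁴/64 = π×169⁴/64 = 4.004×10^7 mm⁴
I = 4.004×10^7 mm⁴ = 4.004×10^-5 m⁴
Effective length L_e = K·L = 2 × 1.92 = 3.840 m
P_cr = π²EI / L_e² = π² × 126×10⁹ × 4.004×10^-5 / 3.840² = 3.377×10^6 N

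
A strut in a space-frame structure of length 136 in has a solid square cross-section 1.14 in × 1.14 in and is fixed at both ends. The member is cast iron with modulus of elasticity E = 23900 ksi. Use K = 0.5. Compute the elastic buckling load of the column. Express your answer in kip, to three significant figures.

I = a⁴/12 = 1.14⁴/12 = 0.1407 in⁴
Effective length L_e = K·L = 0.5 × 136 = 68.00 in
P_cr = π²EI / L_e² = π² × 23900×10³ × 0.1407 / 68.00² = 7.180×10^3 lb

P_cr ≈ 7.18 kip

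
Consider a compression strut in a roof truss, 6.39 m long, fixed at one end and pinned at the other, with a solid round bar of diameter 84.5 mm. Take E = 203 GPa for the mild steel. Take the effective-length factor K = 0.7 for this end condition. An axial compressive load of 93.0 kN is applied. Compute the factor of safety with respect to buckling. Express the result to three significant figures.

n ≈ 2.69

I = πd⁴/64 = π×84.5⁴/64 = 2.503×10^6 mm⁴
I = 2.503×10^6 mm⁴ = 2.503×10^-6 m⁴
Effective length L_e = K·L = 0.7 × 6.39 = 4.473 m
P_cr = π²EI / L_e² = π² × 203×10⁹ × 2.503×10^-6 / 4.473² = 2.506×10^5 N
Factor of safety n = P_cr / P = 250.61 / 93.0 = 2.69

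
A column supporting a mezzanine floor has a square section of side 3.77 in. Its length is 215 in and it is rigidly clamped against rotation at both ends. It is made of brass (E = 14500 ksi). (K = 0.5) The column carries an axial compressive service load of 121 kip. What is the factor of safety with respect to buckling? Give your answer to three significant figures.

I = a⁴/12 = 3.77⁴/12 = 16.83 in⁴
Effective length L_e = K·L = 0.5 × 215 = 107.5 in
P_cr = π²EI / L_e² = π² × 14500×10³ × 16.83 / 107.5² = 2.085×10^5 lb
Factor of safety n = P_cr / P = 208.47 / 121 = 1.72

n ≈ 1.72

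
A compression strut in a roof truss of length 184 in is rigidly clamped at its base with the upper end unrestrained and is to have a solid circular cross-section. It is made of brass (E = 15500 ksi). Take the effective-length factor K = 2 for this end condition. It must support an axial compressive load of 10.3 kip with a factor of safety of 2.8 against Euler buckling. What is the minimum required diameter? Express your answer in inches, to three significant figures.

Required P_cr = n·P = 2.8 × 10.3 = 28.84 kip
L_e = K·L = 2 × 184 = 368.0 in
Required I = P_cr·L_e²/(π²E) = 2.884×10^4 × 368.0² / (π² × 1.55×10^7) = 25.53 in⁴
Solid circle: I = πd⁴/64  ⇒  d = (64I/π)^(1/4) = (64×25.53/π)^(1/4) = 4.78 in

d ≈ 4.78 in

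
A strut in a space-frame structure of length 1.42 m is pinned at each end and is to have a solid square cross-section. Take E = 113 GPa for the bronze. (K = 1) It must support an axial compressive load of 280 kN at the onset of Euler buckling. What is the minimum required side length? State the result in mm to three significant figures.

L_e = K·L = 1 × 1.42 = 1.420 m
Required I = P_cr·L_e²/(π²E) = 2.800×10^5 × 1.420² / (π² × 1.13×10^11) = 5.062×10^-7 m⁴
I_req = 5.062×10^5 mm⁴
Solid square: I = a⁴/12  ⇒  a = (12I)^(1/4) = (12×5.062×10^5)^(1/4) = 49.6 mm

a ≈ 49.6 mm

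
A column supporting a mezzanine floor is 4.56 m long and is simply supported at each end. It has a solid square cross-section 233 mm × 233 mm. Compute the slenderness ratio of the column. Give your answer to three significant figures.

I = a⁴/12 = 233⁴/12 = 2.456×10^8 mm⁴
A = 5.429×10^4 mm²;  r_min = √(I/A) = √(2.456×10^8/5.429×10^4) = 67.26 mm
L_e = K·L = 1 × 4.56 m = 4.560 m = 4560.0 mm
λ = L_e / r_min = 4560.0 / 67.26 = 67.8

λ ≈ 67.8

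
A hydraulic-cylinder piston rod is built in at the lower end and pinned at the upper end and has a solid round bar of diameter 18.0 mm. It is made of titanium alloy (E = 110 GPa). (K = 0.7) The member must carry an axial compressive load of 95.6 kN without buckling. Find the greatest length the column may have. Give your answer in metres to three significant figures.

I = πd⁴/64 = π×18.0⁴/64 = 5.153×10^3 mm⁴
I = 5.153×10^-9 m⁴
At the buckling limit P_cr = P = 9.560×10^4 N
From P_cr = π²EI/(K·L)²:  L = (1/K)·√(π²EI/P_cr) = (1/0.7)·√(π²×1.10×10^11×5.153×10^-9/9.560×10^4)
L = 0.346 m

L_max ≈ 0.346 m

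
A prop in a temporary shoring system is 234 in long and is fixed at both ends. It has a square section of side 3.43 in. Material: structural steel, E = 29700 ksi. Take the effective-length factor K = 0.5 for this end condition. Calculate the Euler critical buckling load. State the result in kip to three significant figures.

P_cr ≈ 247 kip

I = a⁴/12 = 3.43⁴/12 = 11.53 in⁴
Effective length L_e = K·L = 0.5 × 234 = 117.0 in
P_cr = π²EI / L_e² = π² × 29700×10³ × 11.53 / 117.0² = 2.470×10^5 lb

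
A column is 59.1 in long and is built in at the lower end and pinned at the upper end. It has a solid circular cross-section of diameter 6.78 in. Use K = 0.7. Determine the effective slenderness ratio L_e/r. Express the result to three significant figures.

λ ≈ 24.4

For a solid circle r = d/4 = 6.78/4 = 1.695 in
L_e = K·L = 0.7 × 59.1 = 41.37 in
λ = L_e / r_min = 41.370 / 1.695 = 24.4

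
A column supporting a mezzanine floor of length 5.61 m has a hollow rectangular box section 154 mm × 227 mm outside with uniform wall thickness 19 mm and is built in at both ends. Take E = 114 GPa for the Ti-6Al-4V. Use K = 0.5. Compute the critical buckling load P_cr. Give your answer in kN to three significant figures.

P_cr ≈ 6360 kN

Inner dimensions: h_i = 227 − 2×19 = 189.0 mm, b_i = 154 − 2×19 = 116.0 mm
Weak-axis I_min = (h_o·b_o³ − h_i·b_i³)/12 with b_o = 154, b_i = 116.0 mm (shorter outer/inner sides).
I_min = (227×154³ − 189.0×116.0³)/12 = 4.450×10^7 mm⁴
I = 4.450×10^7 mm⁴ = 4.450×10^-5 m⁴
Effective length L_e = K·L = 0.5 × 5.61 = 2.805 m
P_cr = π²EI / L_e² = π² × 114×10⁹ × 4.450×10^-5 / 2.805² = 6.364×10^6 N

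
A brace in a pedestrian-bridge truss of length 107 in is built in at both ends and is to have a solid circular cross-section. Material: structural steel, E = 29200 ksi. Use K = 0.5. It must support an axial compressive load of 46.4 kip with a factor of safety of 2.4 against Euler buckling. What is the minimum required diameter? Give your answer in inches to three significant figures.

d ≈ 2.18 in

Required P_cr = n·P = 2.4 × 46.4 = 111.4 kip
L_e = K·L = 0.5 × 107 = 53.50 in
Required I = P_cr·L_e²/(π²E) = 1.114×10^5 × 53.50² / (π² × 2.92×10^7) = 1.106 in⁴
Solid circle: I = πd⁴/64  ⇒  d = (64I/π)^(1/4) = (64×1.106/π)^(1/4) = 2.18 in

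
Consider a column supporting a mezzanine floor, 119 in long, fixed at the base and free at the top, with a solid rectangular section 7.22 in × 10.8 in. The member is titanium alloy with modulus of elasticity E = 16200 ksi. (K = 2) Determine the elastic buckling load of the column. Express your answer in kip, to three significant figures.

P_cr ≈ 956 kip

Buckling occurs about the weak axis: I_min = h·b³/12 with b = 7.22 in (the shorter side).
I_min = 10.8×7.22³/12 = 338.7 in⁴
Effective length L_e = K·L = 2 × 119 = 238.0 in
P_cr = π²EI / L_e² = π² × 16200×10³ × 338.7 / 238.0² = 9.561×10^5 lb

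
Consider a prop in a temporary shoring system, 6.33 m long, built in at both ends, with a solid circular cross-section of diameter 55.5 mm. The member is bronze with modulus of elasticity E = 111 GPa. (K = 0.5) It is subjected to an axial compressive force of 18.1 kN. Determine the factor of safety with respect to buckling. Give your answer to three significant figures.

n ≈ 2.81

I = πd⁴/64 = π×55.5⁴/64 = 4.657×10^5 mm⁴
I = 4.657×10^5 mm⁴ = 4.657×10^-7 m⁴
Effective length L_e = K·L = 0.5 × 6.33 = 3.165 m
P_cr = π²EI / L_e² = π² × 111×10⁹ × 4.657×10^-7 / 3.165² = 5.094×10^4 N
Factor of safety n = P_cr / P = 50.935 / 18.1 = 2.81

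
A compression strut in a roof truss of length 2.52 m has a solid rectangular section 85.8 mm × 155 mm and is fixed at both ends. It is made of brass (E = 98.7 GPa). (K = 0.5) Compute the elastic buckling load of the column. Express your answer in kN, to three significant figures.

P_cr ≈ 5010 kN

Buckling occurs about the weak axis: I_min = h·b³/12 with b = 85.8 mm (the shorter side).
I_min = 155×85.8³/12 = 8.159×10^6 mm⁴
I = 8.159×10^6 mm⁴ = 8.159×10^-6 m⁴
Effective length L_e = K·L = 0.5 × 2.52 = 1.260 m
P_cr = π²EI / L_e² = π² × 98.7×10⁹ × 8.159×10^-6 / 1.260² = 5.006×10^6 N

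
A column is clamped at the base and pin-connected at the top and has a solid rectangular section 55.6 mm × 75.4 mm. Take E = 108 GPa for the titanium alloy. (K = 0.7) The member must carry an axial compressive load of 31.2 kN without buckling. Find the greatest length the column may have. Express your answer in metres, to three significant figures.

L_max ≈ 8.68 m

Buckling occurs about the weak axis: I_min = h·b³/12 with b = 55.6 mm (the shorter side).
I_min = 75.4×55.6³/12 = 1.080×10^6 mm⁴
I = 1.080×10^-6 m⁴
At the buckling limit P_cr = P = 3.120×10^4 N
From P_cr = π²EI/(K·L)²:  L = (1/K)·√(π²EI/P_cr) = (1/0.7)·√(π²×1.08×10^11×1.080×10^-6/3.120×10^4)
L = 8.68 m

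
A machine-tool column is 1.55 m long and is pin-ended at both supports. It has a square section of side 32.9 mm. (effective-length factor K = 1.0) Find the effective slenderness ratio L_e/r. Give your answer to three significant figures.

λ ≈ 163

I = a⁴/12 = 32.9⁴/12 = 9.763×10^4 mm⁴
A = 1.082×10^3 mm²;  r_min = √(I/A) = √(9.763×10^4/1.082×10^3) = 9.497 mm
L_e = K·L = 1 × 1.55 m = 1.550 m = 1550.0 mm
λ = L_e / r_min = 1550.0 / 9.497 = 163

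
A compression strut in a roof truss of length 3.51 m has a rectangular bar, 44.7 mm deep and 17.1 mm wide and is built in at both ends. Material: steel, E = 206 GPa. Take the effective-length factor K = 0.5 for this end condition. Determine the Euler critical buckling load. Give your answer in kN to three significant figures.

Buckling occurs about the weak axis: I_min = h·b³/12 with b = 17.1 mm (the shorter side).
I_min = 44.7×17.1³/12 = 1.863×10^4 mm⁴
I = 1.863×10^4 mm⁴ = 1.863×10^-8 m⁴
Effective length L_e = K·L = 0.5 × 3.51 = 1.755 m
P_cr = π²EI / L_e² = π² × 206×10⁹ × 1.863×10^-8 / 1.755² = 1.229×10^4 N

P_cr ≈ 12.3 kN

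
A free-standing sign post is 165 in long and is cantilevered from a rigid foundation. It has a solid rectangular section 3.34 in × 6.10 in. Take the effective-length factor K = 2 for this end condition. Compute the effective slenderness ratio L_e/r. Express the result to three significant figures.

λ ≈ 342

Buckling occurs about the weak axis: I_min = h·b³/12 with b = 3.34 in (the shorter side).
I_min = 6.10×3.34³/12 = 18.94 in⁴
A = 20.37 in²;  r_min = √(I/A) = √(18.94/20.37) = 0.9642 in
L_e = K·L = 2 × 165 = 330.0 in
λ = L_e / r_min = 330.00 / 0.9642 = 342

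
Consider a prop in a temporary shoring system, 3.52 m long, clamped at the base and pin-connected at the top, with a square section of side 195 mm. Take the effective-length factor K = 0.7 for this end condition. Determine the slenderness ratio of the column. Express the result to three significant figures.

λ ≈ 43.8

For a square r = a/√12 = 195/√12 = 56.29 mm
L_e = K·L = 0.7 × 3.52 m = 2.464 m = 2464.0 mm
λ = L_e / r_min = 2464.0 / 56.29 = 43.8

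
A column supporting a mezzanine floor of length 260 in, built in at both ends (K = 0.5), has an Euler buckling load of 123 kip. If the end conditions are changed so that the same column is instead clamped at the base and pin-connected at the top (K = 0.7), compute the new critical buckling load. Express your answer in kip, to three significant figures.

P_cr ∝ 1/K², so P_cr,new = P_cr,old × (K_old/K_new)² = 123 × (0.5/0.7)²
= 123 × 0.5102 = 62.8 kip

P_cr ≈ 62.8 kip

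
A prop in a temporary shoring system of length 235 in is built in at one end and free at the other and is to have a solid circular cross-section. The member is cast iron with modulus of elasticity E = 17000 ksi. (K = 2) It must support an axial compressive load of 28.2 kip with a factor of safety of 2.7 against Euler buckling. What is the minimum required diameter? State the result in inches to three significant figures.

Required P_cr = n·P = 2.7 × 28.2 = 76.14 kip
L_e = K·L = 2 × 235 = 470.0 in
Required I = P_cr·L_e²/(π²E) = 7.614×10^4 × 470.0² / (π² × 1.70×10^7) = 100.2 in⁴
Solid circle: I = πd⁴/64  ⇒  d = (64I/π)^(1/4) = (64×100.2/π)^(1/4) = 6.72 in

d ≈ 6.72 in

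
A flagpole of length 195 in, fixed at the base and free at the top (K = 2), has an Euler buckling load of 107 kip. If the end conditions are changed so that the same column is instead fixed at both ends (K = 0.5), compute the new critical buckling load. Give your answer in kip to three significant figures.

P_cr ≈ 1710 kip

P_cr ∝ 1/K², so P_cr,new = P_cr,old × (K_old/K_new)² = 107 × (2/0.5)²
= 107 × 16.00 = 1710 kip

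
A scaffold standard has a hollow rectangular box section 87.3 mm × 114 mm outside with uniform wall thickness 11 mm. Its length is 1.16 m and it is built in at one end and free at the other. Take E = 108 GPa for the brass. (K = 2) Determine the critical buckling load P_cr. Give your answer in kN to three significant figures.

Inner dimensions: h_i = 114 − 2×11 = 92.00 mm, b_i = 87.3 − 2×11 = 65.30 mm
Weak-axis I_min = (h_o·b_o³ − h_i·b_i³)/12 with b_o = 87.3, b_i = 65.30 mm (shorter outer/inner sides).
I_min = (114×87.3³ − 92.00×65.30³)/12 = 4.186×10^6 mm⁴
I = 4.186×10^6 mm⁴ = 4.186×10^-6 m⁴
Effective length L_e = K·L = 2 × 1.16 = 2.320 m
P_cr = π²EI / L_e² = π² × 108×10⁹ × 4.186×10^-6 / 2.320² = 8.290×10^5 N

P_cr ≈ 829 kN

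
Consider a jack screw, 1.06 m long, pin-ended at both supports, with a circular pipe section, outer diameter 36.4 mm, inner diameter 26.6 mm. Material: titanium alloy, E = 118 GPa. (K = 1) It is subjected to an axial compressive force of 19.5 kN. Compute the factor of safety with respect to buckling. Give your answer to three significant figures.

n ≈ 3.27

d_o = 36.4 mm, d_i = 26.6 mm
I = π(d_o⁴ − d_i⁴)/64 = π(36.4⁴ − 26.60⁴)/64 = 6.160×10^4 mm⁴
I = 6.160×10^4 mm⁴ = 6.160×10^-8 m⁴
Effective length L_e = K·L = 1 × 1.06 = 1.060 m
P_cr = π²EI / L_e² = π² × 118×10⁹ × 6.160×10^-8 / 1.060² = 6.385×10^4 N
Factor of safety n = P_cr / P = 63.847 / 19.5 = 3.27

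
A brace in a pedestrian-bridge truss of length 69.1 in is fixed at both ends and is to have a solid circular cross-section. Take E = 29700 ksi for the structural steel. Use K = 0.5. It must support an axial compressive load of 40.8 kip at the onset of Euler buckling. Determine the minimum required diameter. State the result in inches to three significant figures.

d ≈ 1.36 in

L_e = K·L = 0.5 × 69.1 = 34.55 in
Required I = P_cr·L_e²/(π²E) = 4.080×10^4 × 34.55² / (π² × 2.97×10^7) = 0.1661 in⁴
Solid circle: I = πd⁴/64  ⇒  d = (64I/π)^(1/4) = (64×0.1661/π)^(1/4) = 1.36 in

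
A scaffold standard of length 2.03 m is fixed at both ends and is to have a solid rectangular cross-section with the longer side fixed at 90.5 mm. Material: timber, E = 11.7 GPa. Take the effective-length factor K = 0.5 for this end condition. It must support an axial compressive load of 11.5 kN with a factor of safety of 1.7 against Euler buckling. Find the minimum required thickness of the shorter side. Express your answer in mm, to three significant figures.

b ≈ 28.5 mm

Required P_cr = n·P = 1.7 × 11.5 = 19.55 kN
L_e = K·L = 0.5 × 2.03 = 1.015 m
Required I = P_cr·L_e²/(π²E) = 1.955×10^4 × 1.015² / (π² × 1.17×10^10) = 1.744×10^-7 m⁴
I_req = 1.744×10^5 mm⁴
Rectangle, weak axis: I_min = h·b³/12 with h = 90.5 mm fixed  ⇒  b = (12I/h)^(1/3) = 28.5 mm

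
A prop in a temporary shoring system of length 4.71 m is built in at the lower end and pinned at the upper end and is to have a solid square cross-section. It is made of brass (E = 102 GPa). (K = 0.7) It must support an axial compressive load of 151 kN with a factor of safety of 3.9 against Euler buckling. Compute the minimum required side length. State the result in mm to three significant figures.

Required P_cr = n·P = 3.9 × 151 = 588.9 kN
L_e = K·L = 0.7 × 4.71 = 3.297 m
Required I = P_cr·L_e²/(π²E) = 5.889×10^5 × 3.297² / (π² × 1.02×10^11) = 6.359×10^-6 m⁴
I_req = 6.359×10^6 mm⁴
Solid square: I = a⁴/12  ⇒  a = (12I)^(1/4) = (12×6.359×10^6)^(1/4) = 93.5 mm

a ≈ 93.5 mm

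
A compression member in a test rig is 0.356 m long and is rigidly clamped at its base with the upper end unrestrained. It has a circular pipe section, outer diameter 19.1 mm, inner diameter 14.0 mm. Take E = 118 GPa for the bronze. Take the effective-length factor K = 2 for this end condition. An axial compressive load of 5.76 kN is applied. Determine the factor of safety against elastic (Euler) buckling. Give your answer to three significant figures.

d_o = 19.1 mm, d_i = 14.0 mm
I = π(d_o⁴ − d_i⁴)/64 = π(19.1⁴ − 14.00⁴)/64 = 4.647×10^3 mm⁴
I = 4.647×10^3 mm⁴ = 4.647×10^-9 m⁴
Effective length L_e = K·L = 2 × 0.356 = 0.7120 m
P_cr = π²EI / L_e² = π² × 118×10⁹ × 4.647×10^-9 / 0.7120² = 1.068×10^4 N
Factor of safety n = P_cr / P = 10.676 / 5.76 = 1.85

n ≈ 1.85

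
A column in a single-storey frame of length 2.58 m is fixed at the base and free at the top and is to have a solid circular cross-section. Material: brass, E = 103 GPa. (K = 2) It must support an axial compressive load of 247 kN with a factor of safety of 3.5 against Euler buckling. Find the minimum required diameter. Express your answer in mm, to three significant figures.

d ≈ 147 mm

Required P_cr = n·P = 3.5 × 247 = 864.5 kN
L_e = K·L = 2 × 2.58 = 5.160 m
Required I = P_cr·L_e²/(π²E) = 8.645×10^5 × 5.160² / (π² × 1.03×10^11) = 2.264×10^-5 m⁴
I_req = 2.264×10^7 mm⁴
Solid circle: I = πd⁴/64  ⇒  d = (64I/π)^(1/4) = (64×2.264×10^7/π)^(1/4) = 147 mm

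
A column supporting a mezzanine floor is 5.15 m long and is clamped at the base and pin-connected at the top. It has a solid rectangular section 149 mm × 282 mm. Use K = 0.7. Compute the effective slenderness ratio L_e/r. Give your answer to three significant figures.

For a rectangle r_min = b/√12 = 149/√12 = 43.01 mm
L_e = K·L = 0.7 × 5.15 m = 3.605 m = 3605.0 mm
λ = L_e / r_min = 3605.0 / 43.01 = 83.8

λ ≈ 83.8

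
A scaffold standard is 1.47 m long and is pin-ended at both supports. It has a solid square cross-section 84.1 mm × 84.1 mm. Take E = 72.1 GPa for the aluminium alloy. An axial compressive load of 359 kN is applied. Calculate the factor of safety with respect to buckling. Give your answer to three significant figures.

n ≈ 3.82

I = a⁴/12 = 84.1⁴/12 = 4.169×10^6 mm⁴
I = 4.169×10^6 mm⁴ = 4.169×10^-6 m⁴
Effective length L_e = K·L = 1 × 1.47 = 1.470 m
P_cr = π²EI / L_e² = π² × 72.1×10⁹ × 4.169×10^-6 / 1.470² = 1.373×10^6 N
Factor of safety n = P_cr / P = 1372.8 / 359 = 3.82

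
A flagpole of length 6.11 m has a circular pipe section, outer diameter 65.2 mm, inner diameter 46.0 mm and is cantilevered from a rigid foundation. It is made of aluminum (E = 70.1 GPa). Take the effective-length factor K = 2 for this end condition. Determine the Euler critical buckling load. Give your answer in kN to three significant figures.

P_cr ≈ 3.09 kN

d_o = 65.2 mm, d_i = 46.0 mm
I = π(d_o⁴ − d_i⁴)/64 = π(65.2⁴ − 46.00⁴)/64 = 6.673×10^5 mm⁴
I = 6.673×10^5 mm⁴ = 6.673×10^-7 m⁴
Effective length L_e = K·L = 2 × 6.11 = 12.22 m
P_cr = π²EI / L_e² = π² × 70.1×10⁹ × 6.673×10^-7 / 12.22² = 3.092×10^3 N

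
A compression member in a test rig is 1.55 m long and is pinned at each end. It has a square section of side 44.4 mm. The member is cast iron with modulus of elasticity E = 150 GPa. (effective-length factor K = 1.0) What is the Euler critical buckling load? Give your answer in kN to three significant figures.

I = a⁴/12 = 44.4⁴/12 = 3.239×10^5 mm⁴
I = 3.239×10^5 mm⁴ = 3.239×10^-7 m⁴
Effective length L_e = K·L = 1 × 1.55 = 1.550 m
P_cr = π²EI / L_e² = π² × 150×10⁹ × 3.239×10^-7 / 1.550² = 1.996×10^5 N

P_cr ≈ 200 kN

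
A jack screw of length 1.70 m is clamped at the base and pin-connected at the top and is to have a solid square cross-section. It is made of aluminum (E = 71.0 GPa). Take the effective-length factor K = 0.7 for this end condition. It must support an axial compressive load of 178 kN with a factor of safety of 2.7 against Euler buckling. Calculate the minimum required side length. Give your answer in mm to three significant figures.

Required P_cr = n·P = 2.7 × 178 = 480.6 kN
L_e = K·L = 0.7 × 1.70 = 1.190 m
Required I = P_cr·L_e²/(π²E) = 4.806×10^5 × 1.190² / (π² × 7.10×10^10) = 9.712×10^-7 m⁴
I_req = 9.712×10^5 mm⁴
Solid square: I = a⁴/12  ⇒  a = (12I)^(1/4) = (12×9.712×10^5)^(1/4) = 58.4 mm

a ≈ 58.4 mm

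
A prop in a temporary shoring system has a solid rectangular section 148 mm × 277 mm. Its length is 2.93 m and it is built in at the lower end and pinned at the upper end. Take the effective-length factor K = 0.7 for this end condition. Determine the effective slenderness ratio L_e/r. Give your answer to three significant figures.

λ ≈ 48.0

Buckling occurs about the weak axis: I_min = h·b³/12 with b = 148 mm (the shorter side).
I_min = 277×148³/12 = 7.483×10^7 mm⁴
A = 4.100×10^4 mm²;  r_min = √(I/A) = √(7.483×10^7/4.100×10^4) = 42.72 mm
L_e = K·L = 0.7 × 2.93 m = 2.051 m = 2051.0 mm
λ = L_e / r_min = 2051.0 / 42.72 = 48.0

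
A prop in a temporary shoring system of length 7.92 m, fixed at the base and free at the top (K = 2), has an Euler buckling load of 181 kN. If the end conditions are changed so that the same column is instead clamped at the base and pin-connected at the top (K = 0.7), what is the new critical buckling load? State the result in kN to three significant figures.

P_cr ∝ 1/K², so P_cr,new = P_cr,old × (K_old/K_new)² = 181 × (2/0.7)²
= 181 × 8.163 = 1480 kN

P_cr ≈ 1480 kN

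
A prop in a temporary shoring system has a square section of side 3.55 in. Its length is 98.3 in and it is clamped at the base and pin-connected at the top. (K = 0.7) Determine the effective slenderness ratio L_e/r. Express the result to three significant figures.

λ ≈ 67.1

For a square r = a/√12 = 3.55/√12 = 1.025 in
L_e = K·L = 0.7 × 98.3 = 68.81 in
λ = L_e / r_min = 68.810 / 1.025 = 67.1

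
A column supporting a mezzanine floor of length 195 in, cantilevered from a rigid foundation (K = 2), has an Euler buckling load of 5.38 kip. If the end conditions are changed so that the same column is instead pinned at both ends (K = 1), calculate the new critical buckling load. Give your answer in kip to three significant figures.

P_cr ≈ 21.5 kip

P_cr ∝ 1/K², so P_cr,new = P_cr,old × (K_old/K_new)² = 5.38 × (2/1)²
= 5.38 × 4.000 = 21.5 kip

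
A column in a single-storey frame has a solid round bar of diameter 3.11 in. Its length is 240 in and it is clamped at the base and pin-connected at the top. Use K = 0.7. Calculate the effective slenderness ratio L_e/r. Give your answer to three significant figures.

For a solid circle r = d/4 = 3.11/4 = 0.7775 in
L_e = K·L = 0.7 × 240 = 168.0 in
λ = L_e / r_min = 168.00 / 0.7775 = 216

λ ≈ 216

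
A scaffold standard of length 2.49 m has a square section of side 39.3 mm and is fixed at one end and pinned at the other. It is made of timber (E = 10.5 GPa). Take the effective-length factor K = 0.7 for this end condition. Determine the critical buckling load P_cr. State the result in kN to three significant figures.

I = a⁴/12 = 39.3⁴/12 = 1.988×10^5 mm⁴
I = 1.988×10^5 mm⁴ = 1.988×10^-7 m⁴
Effective length L_e = K·L = 0.7 × 2.49 = 1.743 m
P_cr = π²EI / L_e² = π² × 10.5×10⁹ × 1.988×10^-7 / 1.743² = 6.781×10^3 N

P_cr ≈ 6.78 kN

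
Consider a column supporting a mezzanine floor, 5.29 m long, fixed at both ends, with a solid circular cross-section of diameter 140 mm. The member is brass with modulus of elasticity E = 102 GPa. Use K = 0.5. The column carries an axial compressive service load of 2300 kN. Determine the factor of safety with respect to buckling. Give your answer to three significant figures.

I = πd⁴/64 = π×140⁴/64 = 1.886×10^7 mm⁴
I = 1.886×10^7 mm⁴ = 1.886×10^-5 m⁴
Effective length L_e = K·L = 0.5 × 5.29 = 2.645 m
P_cr = π²EI / L_e² = π² × 102×10⁹ × 1.886×10^-5 / 2.645² = 2.714×10^6 N
Factor of safety n = P_cr / P = 2713.5 / 2300 = 1.18

n ≈ 1.18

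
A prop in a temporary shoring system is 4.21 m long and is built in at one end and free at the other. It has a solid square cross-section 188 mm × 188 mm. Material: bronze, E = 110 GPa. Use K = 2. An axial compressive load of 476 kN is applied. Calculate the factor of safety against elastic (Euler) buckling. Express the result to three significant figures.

I = a⁴/12 = 188⁴/12 = 1.041×10^8 mm⁴
I = 1.041×10^8 mm⁴ = 1.041×10^-4 m⁴
Effective length L_e = K·L = 2 × 4.21 = 8.420 m
P_cr = π²EI / L_e² = π² × 110×10⁹ × 1.041×10^-4 / 8.420² = 1.594×10^6 N
Factor of safety n = P_cr / P = 1594.1 / 476 = 3.35

n ≈ 3.35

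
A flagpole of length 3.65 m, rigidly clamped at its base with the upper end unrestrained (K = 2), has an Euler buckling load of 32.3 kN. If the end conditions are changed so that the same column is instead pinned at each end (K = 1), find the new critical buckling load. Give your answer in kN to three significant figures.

P_cr ≈ 129 kN

P_cr ∝ 1/K², so P_cr,new = P_cr,old × (K_old/K_new)² = 32.3 × (2/1)²
= 32.3 × 4.000 = 129 kN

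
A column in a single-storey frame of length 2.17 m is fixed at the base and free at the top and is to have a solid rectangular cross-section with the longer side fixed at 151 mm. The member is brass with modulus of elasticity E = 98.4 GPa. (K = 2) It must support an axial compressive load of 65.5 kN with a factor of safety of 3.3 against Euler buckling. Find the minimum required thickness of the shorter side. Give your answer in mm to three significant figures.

Required P_cr = n·P = 3.3 × 65.5 = 216.2 kN
L_e = K·L = 2 × 2.17 = 4.340 m
Required I = P_cr·L_e²/(π²E) = 2.162×10^5 × 4.340² / (π² × 9.84×10^10) = 4.192×10^-6 m⁴
I_req = 4.192×10^6 mm⁴
Rectangle, weak axis: I_min = h·b³/12 with h = 151 mm fixed  ⇒  b = (12I/h)^(1/3) = 69.3 mm

b ≈ 69.3 mm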